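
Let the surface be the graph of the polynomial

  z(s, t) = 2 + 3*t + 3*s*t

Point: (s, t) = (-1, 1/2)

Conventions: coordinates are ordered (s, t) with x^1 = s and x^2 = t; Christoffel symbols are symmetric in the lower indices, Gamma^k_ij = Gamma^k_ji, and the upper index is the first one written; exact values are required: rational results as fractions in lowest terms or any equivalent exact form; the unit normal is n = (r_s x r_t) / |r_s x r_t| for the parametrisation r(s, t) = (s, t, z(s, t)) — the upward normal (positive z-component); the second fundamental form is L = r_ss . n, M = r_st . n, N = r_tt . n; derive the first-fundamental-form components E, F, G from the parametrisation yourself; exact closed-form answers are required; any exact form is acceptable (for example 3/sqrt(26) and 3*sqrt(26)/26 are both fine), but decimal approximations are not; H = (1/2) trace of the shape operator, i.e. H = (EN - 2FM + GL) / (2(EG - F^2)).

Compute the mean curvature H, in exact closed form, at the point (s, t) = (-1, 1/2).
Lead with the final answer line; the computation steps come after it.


Answer: H = 0

z_s = 3/2, z_t = 0, z_ss = 0, z_st = 3, z_tt = 0
E = 13/4, F = 0, G = 1; answer radicand W^2 = 13/4
unnormalised second-form numerators: l = 0, m = 3, n = 0; L = l/sqrt(13/4), and similarly M = m/sqrt(W^2), N = n/sqrt(W^2)
H = (E*n - 2*F*m + G*l) / (2*(EG - F^2)*sqrt(W^2)); E*n - 2*F*m + G*l = 0, EG - F^2 = 13/4, so H = (0)/sqrt(13/4)


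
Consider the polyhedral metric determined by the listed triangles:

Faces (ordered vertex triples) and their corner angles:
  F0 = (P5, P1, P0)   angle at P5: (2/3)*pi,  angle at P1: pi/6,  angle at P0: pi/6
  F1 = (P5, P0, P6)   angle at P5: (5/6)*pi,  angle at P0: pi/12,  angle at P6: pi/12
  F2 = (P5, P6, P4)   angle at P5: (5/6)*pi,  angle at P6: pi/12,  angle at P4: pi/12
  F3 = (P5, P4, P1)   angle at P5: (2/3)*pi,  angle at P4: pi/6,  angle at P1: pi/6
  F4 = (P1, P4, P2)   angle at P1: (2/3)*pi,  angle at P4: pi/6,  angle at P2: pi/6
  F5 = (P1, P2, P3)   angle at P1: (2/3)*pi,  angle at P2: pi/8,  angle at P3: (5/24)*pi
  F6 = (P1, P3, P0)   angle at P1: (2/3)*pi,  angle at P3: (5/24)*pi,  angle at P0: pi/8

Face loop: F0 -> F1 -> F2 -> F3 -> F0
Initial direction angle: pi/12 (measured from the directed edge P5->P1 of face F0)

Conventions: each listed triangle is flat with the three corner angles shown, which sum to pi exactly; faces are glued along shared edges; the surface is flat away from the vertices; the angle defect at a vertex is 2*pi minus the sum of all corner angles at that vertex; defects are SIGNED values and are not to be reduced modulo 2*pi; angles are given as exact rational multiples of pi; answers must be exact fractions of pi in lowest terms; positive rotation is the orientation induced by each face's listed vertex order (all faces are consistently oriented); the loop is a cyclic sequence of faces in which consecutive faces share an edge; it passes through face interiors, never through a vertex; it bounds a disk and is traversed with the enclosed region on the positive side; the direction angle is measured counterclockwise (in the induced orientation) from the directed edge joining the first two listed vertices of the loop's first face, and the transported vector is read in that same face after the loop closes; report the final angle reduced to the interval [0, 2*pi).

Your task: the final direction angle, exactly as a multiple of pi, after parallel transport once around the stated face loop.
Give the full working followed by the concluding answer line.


enclosed vertex P5: corner angles sum to 3*pi, defect = 2*pi - 3*pi = -pi
holonomy = initial angle + sum of enclosed defects (mod 2*pi), positive in the induced orientation
final angle = pi/12 - pi = (13/12)*pi (mod 2*pi)

Answer: final direction angle = (13/12)*pi


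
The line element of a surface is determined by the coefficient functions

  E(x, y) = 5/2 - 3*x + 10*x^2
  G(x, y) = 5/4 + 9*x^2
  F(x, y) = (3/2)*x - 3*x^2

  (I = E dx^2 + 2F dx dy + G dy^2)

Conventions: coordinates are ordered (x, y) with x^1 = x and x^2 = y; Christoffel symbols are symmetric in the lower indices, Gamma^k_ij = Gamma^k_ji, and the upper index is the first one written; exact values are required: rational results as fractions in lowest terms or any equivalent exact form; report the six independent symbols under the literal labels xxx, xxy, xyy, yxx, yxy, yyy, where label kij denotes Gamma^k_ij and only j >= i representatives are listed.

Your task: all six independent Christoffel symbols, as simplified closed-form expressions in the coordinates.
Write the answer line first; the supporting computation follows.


Answer: Gamma_xxx = (576*x^3 + 82*x - 15)/(648*x^4 - 144*x^3 + 262*x^2 - 30*x + 25), Gamma_xxy = (216*x^3 - 108*x^2)/(648*x^4 - 144*x^3 + 262*x^2 - 30*x + 25), Gamma_xyy = (-648*x^3 - 90*x)/(648*x^4 - 144*x^3 + 262*x^2 - 30*x + 25), Gamma_yxx = (-240*x^3 + 108*x^2 - 138*x + 30)/(648*x^4 - 144*x^3 + 262*x^2 - 30*x + 25), Gamma_yxy = (720*x^3 - 216*x^2 + 180*x)/(648*x^4 - 144*x^3 + 262*x^2 - 30*x + 25), Gamma_yyy = (-216*x^3 + 108*x^2)/(648*x^4 - 144*x^3 + 262*x^2 - 30*x + 25)

E = 5/2 - 3*x + 10*x^2; F = (3/2)*x - 3*x^2; G = 5/4 + 9*x^2
Gamma^k_ij = (1/2) g^{kl} (d_i g_jl + d_j g_il - d_l g_ij), with g^inv = (1/(EG-F^2)) [[G, -F], [-F, E]]
first partials: E_x = -3 + 20*x, E_y = 0, F_x = 3/2 - 6*x, F_y = 0, G_x = 18*x, G_y = 0
D = EG - F^2 = 25/8 - (15/4)*x + (131/4)*x^2 - 18*x^3 + 81*x^4
expanded: Gamma^x_xx = (G E_x - 2F F_x + F E_y)/(2D), Gamma^x_xy = (G E_y - F G_x)/(2D), Gamma^x_yy = (2G F_y - G G_x - F G_y)/(2D), Gamma^y_xx = (2E F_x - E E_y - F E_x)/(2D), Gamma^y_xy = (E G_x - F E_y)/(2D), Gamma^y_yy = (E G_y - 2F F_y + F G_x)/(2D); substitute and cancel common factors


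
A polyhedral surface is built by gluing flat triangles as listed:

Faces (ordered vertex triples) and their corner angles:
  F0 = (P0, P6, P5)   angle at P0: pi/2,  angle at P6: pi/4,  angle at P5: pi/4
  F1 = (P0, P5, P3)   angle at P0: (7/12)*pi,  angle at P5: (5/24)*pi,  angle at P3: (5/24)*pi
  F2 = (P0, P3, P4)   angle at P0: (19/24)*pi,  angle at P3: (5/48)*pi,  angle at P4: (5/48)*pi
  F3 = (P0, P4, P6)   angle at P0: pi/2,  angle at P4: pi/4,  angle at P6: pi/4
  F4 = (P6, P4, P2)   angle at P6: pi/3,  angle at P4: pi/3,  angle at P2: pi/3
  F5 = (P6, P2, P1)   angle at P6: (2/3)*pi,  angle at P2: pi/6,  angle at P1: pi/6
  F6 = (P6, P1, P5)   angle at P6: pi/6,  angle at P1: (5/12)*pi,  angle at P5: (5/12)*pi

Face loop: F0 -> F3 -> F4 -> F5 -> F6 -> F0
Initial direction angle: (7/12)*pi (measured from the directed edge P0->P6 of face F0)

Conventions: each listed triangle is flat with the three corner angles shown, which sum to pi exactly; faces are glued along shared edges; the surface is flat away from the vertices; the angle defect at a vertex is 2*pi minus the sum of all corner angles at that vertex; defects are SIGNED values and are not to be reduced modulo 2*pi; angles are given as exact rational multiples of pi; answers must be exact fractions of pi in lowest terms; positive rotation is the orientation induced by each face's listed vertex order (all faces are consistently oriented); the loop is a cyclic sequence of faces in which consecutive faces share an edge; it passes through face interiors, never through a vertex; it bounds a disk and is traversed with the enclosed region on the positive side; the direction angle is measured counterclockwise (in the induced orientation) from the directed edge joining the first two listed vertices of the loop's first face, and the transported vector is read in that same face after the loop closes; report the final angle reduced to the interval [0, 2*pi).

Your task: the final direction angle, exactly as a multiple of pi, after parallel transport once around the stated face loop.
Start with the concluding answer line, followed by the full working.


Answer: final direction angle = (11/12)*pi

enclosed vertex P6: corner angles sum to (5/3)*pi, defect = 2*pi - (5/3)*pi = pi/3
summing the enclosed defects onto the initial angle, mod 2*pi in the induced orientation:
final angle = (7/12)*pi + pi/3 = (11/12)*pi (mod 2*pi)


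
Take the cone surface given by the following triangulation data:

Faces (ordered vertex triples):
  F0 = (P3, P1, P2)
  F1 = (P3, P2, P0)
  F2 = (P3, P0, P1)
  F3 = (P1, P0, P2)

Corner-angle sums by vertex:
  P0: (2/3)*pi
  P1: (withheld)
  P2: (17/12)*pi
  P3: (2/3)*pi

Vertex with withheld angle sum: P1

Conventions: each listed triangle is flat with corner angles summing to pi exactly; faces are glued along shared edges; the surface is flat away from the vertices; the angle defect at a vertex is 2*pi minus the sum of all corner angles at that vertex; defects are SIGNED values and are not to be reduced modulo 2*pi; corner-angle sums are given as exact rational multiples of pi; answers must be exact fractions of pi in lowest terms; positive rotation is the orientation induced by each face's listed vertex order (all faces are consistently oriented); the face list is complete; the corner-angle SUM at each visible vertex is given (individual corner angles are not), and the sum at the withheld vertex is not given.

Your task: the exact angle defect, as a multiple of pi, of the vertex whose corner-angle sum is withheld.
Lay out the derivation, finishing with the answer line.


V = 4, E = 6, F = 4; chi = V - E + F = 2
Gauss-Bonnet: total defect = 2*pi*chi = 4*pi; visible defects sum to (13/4)*pi

Answer: defect(P1) = (3/4)*pi


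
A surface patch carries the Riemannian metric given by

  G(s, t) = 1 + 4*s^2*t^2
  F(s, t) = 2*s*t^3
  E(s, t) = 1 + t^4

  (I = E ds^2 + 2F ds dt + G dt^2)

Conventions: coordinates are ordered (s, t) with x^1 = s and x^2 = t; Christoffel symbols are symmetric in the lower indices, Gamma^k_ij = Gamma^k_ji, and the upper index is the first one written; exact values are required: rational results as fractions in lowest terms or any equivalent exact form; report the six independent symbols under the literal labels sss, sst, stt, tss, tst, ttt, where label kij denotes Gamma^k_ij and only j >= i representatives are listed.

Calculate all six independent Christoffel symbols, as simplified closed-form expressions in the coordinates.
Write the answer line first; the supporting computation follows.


Answer: Gamma_sss = 0, Gamma_sst = 2*t^3/(4*s^2*t^2 + t^4 + 1), Gamma_stt = 2*s*t^2/(4*s^2*t^2 + t^4 + 1), Gamma_tss = 0, Gamma_tst = 4*s*t^2/(4*s^2*t^2 + t^4 + 1), Gamma_ttt = 4*s^2*t/(4*s^2*t^2 + t^4 + 1)

E = 1 + t^4; F = 2*s*t^3; G = 1 + 4*s^2*t^2
Gamma^k_ij = (1/2) g^{kl} (d_i g_jl + d_j g_il - d_l g_ij), with g^inv = (1/(EG-F^2)) [[G, -F], [-F, E]]
first partials: E_s = 0, E_t = 4*t^3, F_s = 2*t^3, F_t = 6*s*t^2, G_s = 8*s*t^2, G_t = 8*s^2*t
D = EG - F^2 = 1 + t^4 + 4*s^2*t^2
expanded: Gamma^s_ss = (G E_s - 2F F_s + F E_t)/(2D), Gamma^s_st = (G E_t - F G_s)/(2D), Gamma^s_tt = (2G F_t - G G_s - F G_t)/(2D), Gamma^t_ss = (2E F_s - E E_t - F E_s)/(2D), Gamma^t_st = (E G_s - F E_t)/(2D), Gamma^t_tt = (E G_t - 2F F_t + F G_s)/(2D); substitute and cancel common factors


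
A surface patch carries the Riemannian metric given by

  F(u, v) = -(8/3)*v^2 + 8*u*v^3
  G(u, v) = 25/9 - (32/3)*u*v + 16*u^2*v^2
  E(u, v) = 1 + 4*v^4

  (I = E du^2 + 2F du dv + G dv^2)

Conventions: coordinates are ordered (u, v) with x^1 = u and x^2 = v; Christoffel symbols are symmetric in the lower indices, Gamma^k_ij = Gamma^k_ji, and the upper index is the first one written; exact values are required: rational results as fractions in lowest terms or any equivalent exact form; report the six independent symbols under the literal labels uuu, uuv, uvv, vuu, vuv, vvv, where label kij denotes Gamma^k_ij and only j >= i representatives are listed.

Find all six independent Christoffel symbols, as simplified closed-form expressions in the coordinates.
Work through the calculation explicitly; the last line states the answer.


E = 1 + 4*v^4; F = -(8/3)*v^2 + 8*u*v^3; G = 25/9 - (32/3)*u*v + 16*u^2*v^2
Gamma^k_ij = (1/2) g^{kl} (d_i g_jl + d_j g_il - d_l g_ij), with g^inv = (1/(EG-F^2)) [[G, -F], [-F, E]]
first partials: E_u = 0, E_v = 16*v^3, F_u = 8*v^3, F_v = -(16/3)*v + 24*u*v^2, G_u = -(32/3)*v + 32*u*v^2, G_v = -(32/3)*u + 32*u^2*v
D = EG - F^2 = 25/9 - (32/3)*u*v + 4*v^4 + 16*u^2*v^2
expanded: Gamma^u_uu = (G E_u - 2F F_u + F E_v)/(2D), Gamma^u_uv = (G E_v - F G_u)/(2D), Gamma^u_vv = (2G F_v - G G_u - F G_v)/(2D), Gamma^v_uu = (2E F_u - E E_v - F E_u)/(2D), Gamma^v_uv = (E G_u - F E_v)/(2D), Gamma^v_vv = (E G_v - 2F F_v + F G_u)/(2D); substitute and cancel common factors

Answer: Gamma_uuu = 0, Gamma_uuv = 72*v^3/(144*u^2*v^2 - 96*u*v + 36*v^4 + 25), Gamma_uvv = 72*u*v^2/(144*u^2*v^2 - 96*u*v + 36*v^4 + 25), Gamma_vuu = 0, Gamma_vuv = (144*u*v^2 - 48*v)/(144*u^2*v^2 - 96*u*v + 36*v^4 + 25), Gamma_vvv = (144*u^2*v - 48*u)/(144*u^2*v^2 - 96*u*v + 36*v^4 + 25)


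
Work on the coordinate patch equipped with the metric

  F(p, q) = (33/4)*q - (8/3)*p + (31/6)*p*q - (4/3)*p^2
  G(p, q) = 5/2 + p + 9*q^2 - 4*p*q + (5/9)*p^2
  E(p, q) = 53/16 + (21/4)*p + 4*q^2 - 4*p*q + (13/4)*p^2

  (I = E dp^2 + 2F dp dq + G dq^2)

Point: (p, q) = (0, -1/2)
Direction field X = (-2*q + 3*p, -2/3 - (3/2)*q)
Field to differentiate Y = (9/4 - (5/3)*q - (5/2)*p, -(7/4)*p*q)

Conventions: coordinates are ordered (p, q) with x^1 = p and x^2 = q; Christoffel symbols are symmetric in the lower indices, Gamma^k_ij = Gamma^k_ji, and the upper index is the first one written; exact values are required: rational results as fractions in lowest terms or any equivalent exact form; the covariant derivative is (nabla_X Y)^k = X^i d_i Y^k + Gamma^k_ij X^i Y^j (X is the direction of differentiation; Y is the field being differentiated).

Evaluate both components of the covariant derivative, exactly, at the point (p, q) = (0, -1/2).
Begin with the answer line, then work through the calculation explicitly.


Answer: (nabla_X Y)^p = 109/216, (nabla_X Y)^q = 227/144

E = 69/16, F = -33/8, G = 19/4 at the point
E_p = 29/4, E_q = -4, F_p = -21/4, F_q = 33/4, G_p = 3, G_q = -9
EG - F^2 = 111/32;  g^inv = (32/111) * [[19/4, 33/8], [33/8, 69/16]]
first-kind symbols [ij,l] = (1/2)(d_i g_jl + d_j g_il - d_l g_ij): [pp,p] = E_p/2 = 29/8, [pp,q] = F_p - E_q/2 = -13/4, [pq,p] = E_q/2 = -2, [pq,q] = G_p/2 = 3/2, [qq,p] = F_q - G_p/2 = 27/4, [qq,q] = G_q/2 = -9/2
Gamma^p_ij = (G*[ij,p] - F*[ij,q])/(EG - F^2), Gamma^q_ij = (E*[ij,q] - F*[ij,p])/(EG - F^2)
Gamma_ppp = 122/111, Gamma_ppq = -106/111, Gamma_pqq = 144/37, Gamma_qpp = 10/37, Gamma_qpq = -19/37, Gamma_qqq = 90/37
X = (1, 1/12), Y = (37/12, 0) at the point


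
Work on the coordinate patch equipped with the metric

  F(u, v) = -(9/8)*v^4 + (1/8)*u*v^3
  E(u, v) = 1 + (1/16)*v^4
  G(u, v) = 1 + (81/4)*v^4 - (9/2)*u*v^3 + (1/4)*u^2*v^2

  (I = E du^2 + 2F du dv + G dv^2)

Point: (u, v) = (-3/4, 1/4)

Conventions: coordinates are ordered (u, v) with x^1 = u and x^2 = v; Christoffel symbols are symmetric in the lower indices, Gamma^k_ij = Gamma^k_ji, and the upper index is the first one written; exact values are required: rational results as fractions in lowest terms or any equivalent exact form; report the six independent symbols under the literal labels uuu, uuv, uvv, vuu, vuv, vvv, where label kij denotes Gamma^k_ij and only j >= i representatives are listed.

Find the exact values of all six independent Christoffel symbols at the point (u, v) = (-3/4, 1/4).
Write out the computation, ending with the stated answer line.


E = 4097/4096, F = -3/512, G = 73/64 at the point
E_u = 0, E_v = 1/256, F_u = 1/512, F_v = -45/512, G_u = -3/32, G_v = 63/32
EG - F^2 = 4673/4096;  g^inv = (4096/4673) * [[73/64, 3/512], [3/512, 4097/4096]]
first-kind symbols [ij,l] = (1/2)(d_i g_jl + d_j g_il - d_l g_ij): [uu,u] = E_u/2 = 0, [uu,v] = F_u - E_v/2 = 0, [uv,u] = E_v/2 = 1/512, [uv,v] = G_u/2 = -3/64, [vv,u] = F_v - G_u/2 = -21/512, [vv,v] = G_v/2 = 63/64
Gamma^u_ij = (G*[ij,u] - F*[ij,v])/(EG - F^2), Gamma^v_ij = (E*[ij,v] - F*[ij,u])/(EG - F^2)

Answer: Gamma_uuu = 0, Gamma_uuv = 8/4673, Gamma_uvv = -168/4673, Gamma_vuu = 0, Gamma_vuv = -192/4673, Gamma_vvv = 4032/4673


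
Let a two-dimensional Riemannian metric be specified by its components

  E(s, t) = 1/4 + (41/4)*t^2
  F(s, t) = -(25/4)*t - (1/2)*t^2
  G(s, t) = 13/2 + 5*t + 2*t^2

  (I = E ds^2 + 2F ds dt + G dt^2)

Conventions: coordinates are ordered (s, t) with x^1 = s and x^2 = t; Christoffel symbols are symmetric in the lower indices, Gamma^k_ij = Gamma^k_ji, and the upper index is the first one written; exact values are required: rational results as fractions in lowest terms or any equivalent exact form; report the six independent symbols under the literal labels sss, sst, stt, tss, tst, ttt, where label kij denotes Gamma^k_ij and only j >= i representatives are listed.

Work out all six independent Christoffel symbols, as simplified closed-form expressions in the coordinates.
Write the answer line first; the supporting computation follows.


Answer: Gamma_sss = (-82*t^3 - 1025*t^2)/(324*t^4 + 720*t^3 + 449*t^2 + 20*t + 26), Gamma_sst = (328*t^3 + 820*t^2 + 1066*t)/(324*t^4 + 720*t^3 + 449*t^2 + 20*t + 26), Gamma_stt = (-16*t^3 - 60*t^2 - 354*t - 650)/(324*t^4 + 720*t^3 + 449*t^2 + 20*t + 26), Gamma_tss = (-1681*t^3 - 41*t)/(324*t^4 + 720*t^3 + 449*t^2 + 20*t + 26), Gamma_tst = (82*t^3 + 1025*t^2)/(324*t^4 + 720*t^3 + 449*t^2 + 20*t + 26), Gamma_ttt = (320*t^3 + 260*t^2 - 617*t + 10)/(324*t^4 + 720*t^3 + 449*t^2 + 20*t + 26)

E = 1/4 + (41/4)*t^2; F = -(25/4)*t - (1/2)*t^2; G = 13/2 + 5*t + 2*t^2
Gamma^k_ij = (1/2) g^{kl} (d_i g_jl + d_j g_il - d_l g_ij), with g^inv = (1/(EG-F^2)) [[G, -F], [-F, E]]
first partials: E_s = 0, E_t = (41/2)*t, F_s = 0, F_t = -25/4 - t, G_s = 0, G_t = 5 + 4*t
D = EG - F^2 = 13/8 + (5/4)*t + (449/16)*t^2 + 45*t^3 + (81/4)*t^4
expanded: Gamma^s_ss = (G E_s - 2F F_s + F E_t)/(2D), Gamma^s_st = (G E_t - F G_s)/(2D), Gamma^s_tt = (2G F_t - G G_s - F G_t)/(2D), Gamma^t_ss = (2E F_s - E E_t - F E_s)/(2D), Gamma^t_st = (E G_s - F E_t)/(2D), Gamma^t_tt = (E G_t - 2F F_t + F G_s)/(2D); substitute and cancel common factors


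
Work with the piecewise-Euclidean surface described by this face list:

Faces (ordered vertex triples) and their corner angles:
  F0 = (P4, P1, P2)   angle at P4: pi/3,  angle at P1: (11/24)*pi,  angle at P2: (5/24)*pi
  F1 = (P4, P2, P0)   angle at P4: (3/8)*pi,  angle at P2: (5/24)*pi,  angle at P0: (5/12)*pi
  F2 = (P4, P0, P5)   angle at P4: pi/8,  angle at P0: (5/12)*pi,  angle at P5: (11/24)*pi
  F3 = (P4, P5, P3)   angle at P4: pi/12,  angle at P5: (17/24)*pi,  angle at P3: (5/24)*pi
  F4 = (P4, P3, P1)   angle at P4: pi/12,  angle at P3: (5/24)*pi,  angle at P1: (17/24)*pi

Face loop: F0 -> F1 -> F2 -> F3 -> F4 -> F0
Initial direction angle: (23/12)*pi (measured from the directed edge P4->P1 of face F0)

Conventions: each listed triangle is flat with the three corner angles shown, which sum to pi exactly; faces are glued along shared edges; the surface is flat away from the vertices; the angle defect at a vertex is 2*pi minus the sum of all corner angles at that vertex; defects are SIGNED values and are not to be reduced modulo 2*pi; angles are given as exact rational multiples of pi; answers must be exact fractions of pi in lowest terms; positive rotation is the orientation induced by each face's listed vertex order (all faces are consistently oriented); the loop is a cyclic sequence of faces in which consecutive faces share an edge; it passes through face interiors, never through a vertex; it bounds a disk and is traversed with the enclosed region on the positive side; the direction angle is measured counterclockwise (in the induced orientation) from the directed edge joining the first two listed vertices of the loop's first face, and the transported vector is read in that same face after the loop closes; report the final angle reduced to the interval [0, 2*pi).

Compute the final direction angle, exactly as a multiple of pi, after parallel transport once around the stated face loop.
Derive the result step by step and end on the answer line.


enclosed vertex P4: corner angles sum to pi, defect = 2*pi - pi = pi
final direction = starting direction + enclosed defect total, reduced mod 2*pi (induced orientation)
final angle = (23/12)*pi + pi = (11/12)*pi (mod 2*pi)

Answer: final direction angle = (11/12)*pi


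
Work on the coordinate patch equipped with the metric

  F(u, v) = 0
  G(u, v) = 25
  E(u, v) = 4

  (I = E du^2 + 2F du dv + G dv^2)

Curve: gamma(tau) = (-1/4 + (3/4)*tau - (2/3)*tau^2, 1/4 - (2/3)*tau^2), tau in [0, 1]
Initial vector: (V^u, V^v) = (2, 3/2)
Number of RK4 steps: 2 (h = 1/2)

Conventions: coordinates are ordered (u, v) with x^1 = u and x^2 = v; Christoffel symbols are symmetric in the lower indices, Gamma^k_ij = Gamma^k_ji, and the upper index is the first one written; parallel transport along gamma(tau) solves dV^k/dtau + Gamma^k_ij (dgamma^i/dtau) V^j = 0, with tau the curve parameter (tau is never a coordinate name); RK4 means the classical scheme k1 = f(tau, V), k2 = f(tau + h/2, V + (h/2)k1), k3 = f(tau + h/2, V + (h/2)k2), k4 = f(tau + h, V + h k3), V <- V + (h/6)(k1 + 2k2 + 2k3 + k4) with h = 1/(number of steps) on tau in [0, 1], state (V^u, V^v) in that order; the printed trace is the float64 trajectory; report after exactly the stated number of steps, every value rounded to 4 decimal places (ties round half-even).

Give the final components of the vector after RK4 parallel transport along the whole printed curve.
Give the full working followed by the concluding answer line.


gamma'(tau) = (3/4 - (4/3)*tau, -(4/3)*tau); f(tau, V)^k = -Gamma^k_ij(gamma(tau)) gamma'^i(tau) V^j; h = 1/2; intermediate values shown to 6 dp
curve data and Christoffel symbols at the stage parameters:
  tau = 0.000000: gamma = (-0.250000, 0.250000), gamma' = (0.750000, 0.000000); Gamma_uuu = 0.000000, Gamma_uuv = 0.000000, Gamma_uvv = 0.000000, Gamma_vuu = 0.000000, Gamma_vuv = 0.000000, Gamma_vvv = 0.000000
  tau = 0.250000: gamma = (-0.104167, 0.208333), gamma' = (0.416667, -0.333333); Gamma_uuu = 0.000000, Gamma_uuv = 0.000000, Gamma_uvv = 0.000000, Gamma_vuu = 0.000000, Gamma_vuv = 0.000000, Gamma_vvv = 0.000000
  tau = 0.500000: gamma = (-0.041667, 0.083333), gamma' = (0.083333, -0.666667); Gamma_uuu = 0.000000, Gamma_uuv = 0.000000, Gamma_uvv = 0.000000, Gamma_vuu = 0.000000, Gamma_vuv = 0.000000, Gamma_vvv = 0.000000
  tau = 0.750000: gamma = (-0.062500, -0.125000), gamma' = (-0.250000, -1.000000); Gamma_uuu = 0.000000, Gamma_uuv = 0.000000, Gamma_uvv = 0.000000, Gamma_vuu = 0.000000, Gamma_vuv = 0.000000, Gamma_vvv = 0.000000
  tau = 1.000000: gamma = (-0.166667, -0.416667), gamma' = (-0.583333, -1.333333); Gamma_uuu = 0.000000, Gamma_uuv = 0.000000, Gamma_uvv = 0.000000, Gamma_vuu = 0.000000, Gamma_vuv = 0.000000, Gamma_vvv = 0.000000
step 0: V^u = 2.0000, V^v = 1.5000
step 1: k1 = (0.000000, 0.000000), k2 = (0.000000, 0.000000), k3 = (0.000000, 0.000000), k4 = (0.000000, 0.000000); V <- V + (h/6)(k1 + 2k2 + 2k3 + k4): V^u = 2.0000, V^v = 1.5000
step 2: k1 = (0.000000, 0.000000), k2 = (0.000000, 0.000000), k3 = (0.000000, 0.000000), k4 = (0.000000, 0.000000); V <- V + (h/6)(k1 + 2k2 + 2k3 + k4): V^u = 2.0000, V^v = 1.5000

Answer: V^u = 2.0000, V^v = 1.5000


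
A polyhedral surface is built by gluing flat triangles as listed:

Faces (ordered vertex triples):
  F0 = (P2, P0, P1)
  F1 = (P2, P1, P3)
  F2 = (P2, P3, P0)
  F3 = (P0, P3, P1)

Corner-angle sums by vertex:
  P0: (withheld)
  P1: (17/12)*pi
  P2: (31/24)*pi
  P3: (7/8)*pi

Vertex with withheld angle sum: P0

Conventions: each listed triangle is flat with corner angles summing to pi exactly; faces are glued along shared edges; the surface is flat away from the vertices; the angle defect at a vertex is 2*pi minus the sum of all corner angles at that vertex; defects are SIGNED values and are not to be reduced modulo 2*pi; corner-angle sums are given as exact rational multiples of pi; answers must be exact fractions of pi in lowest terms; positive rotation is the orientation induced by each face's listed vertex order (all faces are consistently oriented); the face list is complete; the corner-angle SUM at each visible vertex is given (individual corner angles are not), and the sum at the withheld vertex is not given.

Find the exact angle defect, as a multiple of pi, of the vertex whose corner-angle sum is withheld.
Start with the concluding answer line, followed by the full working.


Answer: defect(P0) = (19/12)*pi

V = 4, E = 6, F = 4; chi = V - E + F = 2
Gauss-Bonnet: total defect = 2*pi*chi = 4*pi; visible defects sum to (29/12)*pi


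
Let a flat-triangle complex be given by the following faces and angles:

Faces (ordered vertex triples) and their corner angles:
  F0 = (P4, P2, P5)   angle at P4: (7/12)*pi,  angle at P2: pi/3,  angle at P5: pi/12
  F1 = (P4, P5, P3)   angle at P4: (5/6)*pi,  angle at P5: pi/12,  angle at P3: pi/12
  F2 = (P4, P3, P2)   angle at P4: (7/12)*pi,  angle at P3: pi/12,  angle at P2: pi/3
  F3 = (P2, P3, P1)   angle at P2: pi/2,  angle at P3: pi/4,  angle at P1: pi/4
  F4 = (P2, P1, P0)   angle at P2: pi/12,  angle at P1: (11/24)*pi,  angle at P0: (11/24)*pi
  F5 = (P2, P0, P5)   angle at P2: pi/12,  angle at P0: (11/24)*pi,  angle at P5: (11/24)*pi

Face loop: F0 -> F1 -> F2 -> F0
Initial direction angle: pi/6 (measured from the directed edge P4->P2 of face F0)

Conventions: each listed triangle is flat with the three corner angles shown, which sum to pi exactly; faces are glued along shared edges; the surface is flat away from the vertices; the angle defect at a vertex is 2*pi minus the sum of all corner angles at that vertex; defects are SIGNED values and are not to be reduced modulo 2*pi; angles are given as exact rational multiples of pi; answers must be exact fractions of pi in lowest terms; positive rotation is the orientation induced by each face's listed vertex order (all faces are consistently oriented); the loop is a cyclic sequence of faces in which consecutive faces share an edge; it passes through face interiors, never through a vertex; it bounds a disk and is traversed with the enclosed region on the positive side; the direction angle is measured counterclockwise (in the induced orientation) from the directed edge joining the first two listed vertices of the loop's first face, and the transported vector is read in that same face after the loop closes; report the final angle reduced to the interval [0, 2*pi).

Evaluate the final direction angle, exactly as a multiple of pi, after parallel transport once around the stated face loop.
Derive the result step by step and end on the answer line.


enclosed vertex P4: corner angles sum to 2*pi, defect = 2*pi - 2*pi = 0
transport around the loop rotates by the sum of enclosed defects; add to the initial angle mod 2*pi
final angle = pi/6 + 0 = pi/6 (mod 2*pi)

Answer: final direction angle = pi/6


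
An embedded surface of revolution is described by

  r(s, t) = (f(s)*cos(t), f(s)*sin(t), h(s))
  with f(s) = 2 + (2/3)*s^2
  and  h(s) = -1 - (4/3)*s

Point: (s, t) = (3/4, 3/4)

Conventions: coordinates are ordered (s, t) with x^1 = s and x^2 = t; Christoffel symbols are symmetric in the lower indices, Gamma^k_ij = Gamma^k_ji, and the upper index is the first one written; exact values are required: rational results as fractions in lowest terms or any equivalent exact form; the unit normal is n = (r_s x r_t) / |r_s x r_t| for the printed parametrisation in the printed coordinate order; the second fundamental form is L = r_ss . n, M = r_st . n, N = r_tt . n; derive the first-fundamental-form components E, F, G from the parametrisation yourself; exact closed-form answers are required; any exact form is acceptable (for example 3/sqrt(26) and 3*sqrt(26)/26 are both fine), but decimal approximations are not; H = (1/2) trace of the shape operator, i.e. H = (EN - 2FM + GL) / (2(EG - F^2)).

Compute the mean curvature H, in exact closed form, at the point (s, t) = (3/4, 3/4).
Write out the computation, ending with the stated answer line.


f = 19/8, f' = 1, f'' = 4/3, h' = -4/3, h'' = 0
E = 25/9, F = 0, G = 361/64; answer radicand W^2 = 25/9
unnormalised second-form numerators: l = 16/9, m = 0, n = -19/6; L = l/sqrt(25/9), and similarly M = m/sqrt(W^2), N = n/sqrt(W^2)
H = (E*n - 2*F*m + G*l) / (2*(EG - F^2)*sqrt(W^2)); E*n - 2*F*m + G*l = 133/108, EG - F^2 = 9025/576, so H = (56/1425)/sqrt(25/9)

Answer: H = 56/2375


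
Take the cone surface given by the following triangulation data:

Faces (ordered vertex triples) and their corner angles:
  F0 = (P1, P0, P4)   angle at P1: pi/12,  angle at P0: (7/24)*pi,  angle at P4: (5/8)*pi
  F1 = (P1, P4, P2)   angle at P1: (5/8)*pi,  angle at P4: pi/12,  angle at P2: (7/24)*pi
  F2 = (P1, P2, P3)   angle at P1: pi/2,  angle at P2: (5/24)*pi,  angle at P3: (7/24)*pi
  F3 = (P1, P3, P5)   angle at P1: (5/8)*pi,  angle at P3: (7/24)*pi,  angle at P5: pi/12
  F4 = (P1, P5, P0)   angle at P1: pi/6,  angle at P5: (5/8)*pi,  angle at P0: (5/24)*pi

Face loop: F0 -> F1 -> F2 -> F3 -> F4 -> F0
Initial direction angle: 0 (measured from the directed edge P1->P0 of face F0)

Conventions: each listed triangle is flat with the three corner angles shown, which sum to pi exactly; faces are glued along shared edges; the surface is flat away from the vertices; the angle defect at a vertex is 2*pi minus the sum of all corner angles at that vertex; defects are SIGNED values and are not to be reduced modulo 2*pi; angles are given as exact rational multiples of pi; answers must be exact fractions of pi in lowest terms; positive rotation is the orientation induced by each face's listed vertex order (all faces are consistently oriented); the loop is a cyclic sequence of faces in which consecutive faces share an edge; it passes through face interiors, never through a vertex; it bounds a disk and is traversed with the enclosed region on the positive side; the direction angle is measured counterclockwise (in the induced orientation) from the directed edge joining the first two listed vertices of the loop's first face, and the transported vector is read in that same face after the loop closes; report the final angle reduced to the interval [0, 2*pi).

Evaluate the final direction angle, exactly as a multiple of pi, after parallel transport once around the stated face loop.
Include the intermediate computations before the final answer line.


enclosed vertex P1: corner angles sum to 2*pi, defect = 2*pi - 2*pi = 0
by Gauss-Bonnet the loop rotates the vector by the enclosed defect sum (positive orientation, mod 2*pi)
final angle = 0 + 0 = 0 (mod 2*pi)

Answer: final direction angle = 0


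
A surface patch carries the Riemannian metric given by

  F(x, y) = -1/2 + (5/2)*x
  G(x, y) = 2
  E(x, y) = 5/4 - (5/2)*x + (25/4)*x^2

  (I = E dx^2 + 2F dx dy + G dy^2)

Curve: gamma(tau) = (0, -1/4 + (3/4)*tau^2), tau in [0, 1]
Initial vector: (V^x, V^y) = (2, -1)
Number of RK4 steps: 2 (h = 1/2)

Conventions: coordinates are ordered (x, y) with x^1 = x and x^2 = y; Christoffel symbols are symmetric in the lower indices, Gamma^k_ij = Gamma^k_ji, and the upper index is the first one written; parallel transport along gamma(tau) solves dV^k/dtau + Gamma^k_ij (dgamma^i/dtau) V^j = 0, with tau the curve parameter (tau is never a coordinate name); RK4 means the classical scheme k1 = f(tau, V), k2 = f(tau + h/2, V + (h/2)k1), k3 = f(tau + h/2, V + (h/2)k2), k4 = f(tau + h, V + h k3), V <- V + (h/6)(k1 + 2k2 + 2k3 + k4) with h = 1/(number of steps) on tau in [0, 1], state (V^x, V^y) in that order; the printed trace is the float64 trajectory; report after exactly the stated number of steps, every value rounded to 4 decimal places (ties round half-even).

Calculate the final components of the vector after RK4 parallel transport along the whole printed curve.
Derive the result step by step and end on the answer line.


gamma'(tau) = (0, (3/2)*tau); f(tau, V)^k = -Gamma^k_ij(gamma(tau)) gamma'^i(tau) V^j; h = 1/2; intermediate values shown to 6 dp
curve data and Christoffel symbols at the stage parameters:
  tau = 0.000000: gamma = (0.000000, -0.250000), gamma' = (0.000000, 0.000000); Gamma_xxx = -0.555556, Gamma_xxy = 0.000000, Gamma_xyy = 0.000000, Gamma_yxx = 1.111111, Gamma_yxy = 0.000000, Gamma_yyy = 0.000000
  tau = 0.250000: gamma = (0.000000, -0.203125), gamma' = (0.000000, 0.375000); Gamma_xxx = -0.555556, Gamma_xxy = 0.000000, Gamma_xyy = 0.000000, Gamma_yxx = 1.111111, Gamma_yxy = 0.000000, Gamma_yyy = 0.000000
  tau = 0.500000: gamma = (0.000000, -0.062500), gamma' = (0.000000, 0.750000); Gamma_xxx = -0.555556, Gamma_xxy = 0.000000, Gamma_xyy = 0.000000, Gamma_yxx = 1.111111, Gamma_yxy = 0.000000, Gamma_yyy = 0.000000
  tau = 0.750000: gamma = (0.000000, 0.171875), gamma' = (0.000000, 1.125000); Gamma_xxx = -0.555556, Gamma_xxy = 0.000000, Gamma_xyy = 0.000000, Gamma_yxx = 1.111111, Gamma_yxy = 0.000000, Gamma_yyy = 0.000000
  tau = 1.000000: gamma = (0.000000, 0.500000), gamma' = (0.000000, 1.500000); Gamma_xxx = -0.555556, Gamma_xxy = 0.000000, Gamma_xyy = 0.000000, Gamma_yxx = 1.111111, Gamma_yxy = 0.000000, Gamma_yyy = 0.000000
step 0: V^x = 2.0000, V^y = -1.0000
step 1: k1 = (0.000000, 0.000000), k2 = (0.000000, 0.000000), k3 = (0.000000, 0.000000), k4 = (0.000000, 0.000000); V <- V + (h/6)(k1 + 2k2 + 2k3 + k4): V^x = 2.0000, V^y = -1.0000
step 2: k1 = (0.000000, 0.000000), k2 = (0.000000, 0.000000), k3 = (0.000000, 0.000000), k4 = (0.000000, 0.000000); V <- V + (h/6)(k1 + 2k2 + 2k3 + k4): V^x = 2.0000, V^y = -1.0000

Answer: V^x = 2.0000, V^y = -1.0000


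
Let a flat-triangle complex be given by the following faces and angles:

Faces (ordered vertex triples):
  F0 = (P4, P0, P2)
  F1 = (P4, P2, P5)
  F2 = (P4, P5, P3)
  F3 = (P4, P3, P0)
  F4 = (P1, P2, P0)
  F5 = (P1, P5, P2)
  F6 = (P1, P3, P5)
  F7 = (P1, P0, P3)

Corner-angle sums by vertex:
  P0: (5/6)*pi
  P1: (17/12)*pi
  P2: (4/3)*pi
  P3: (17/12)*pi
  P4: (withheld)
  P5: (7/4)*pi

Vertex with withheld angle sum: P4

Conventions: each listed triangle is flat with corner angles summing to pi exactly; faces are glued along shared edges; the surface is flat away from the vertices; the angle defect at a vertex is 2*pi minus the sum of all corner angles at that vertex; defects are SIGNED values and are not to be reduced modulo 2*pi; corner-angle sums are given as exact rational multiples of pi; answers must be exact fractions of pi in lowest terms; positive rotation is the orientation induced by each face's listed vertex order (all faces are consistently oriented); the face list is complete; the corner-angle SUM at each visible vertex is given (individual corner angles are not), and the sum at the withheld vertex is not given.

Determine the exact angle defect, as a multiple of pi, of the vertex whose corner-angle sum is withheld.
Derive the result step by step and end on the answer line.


V = 6, E = 12, F = 8; chi = V - E + F = 2
Gauss-Bonnet: total defect = 2*pi*chi = 4*pi; visible defects sum to (13/4)*pi

Answer: defect(P4) = (3/4)*pi


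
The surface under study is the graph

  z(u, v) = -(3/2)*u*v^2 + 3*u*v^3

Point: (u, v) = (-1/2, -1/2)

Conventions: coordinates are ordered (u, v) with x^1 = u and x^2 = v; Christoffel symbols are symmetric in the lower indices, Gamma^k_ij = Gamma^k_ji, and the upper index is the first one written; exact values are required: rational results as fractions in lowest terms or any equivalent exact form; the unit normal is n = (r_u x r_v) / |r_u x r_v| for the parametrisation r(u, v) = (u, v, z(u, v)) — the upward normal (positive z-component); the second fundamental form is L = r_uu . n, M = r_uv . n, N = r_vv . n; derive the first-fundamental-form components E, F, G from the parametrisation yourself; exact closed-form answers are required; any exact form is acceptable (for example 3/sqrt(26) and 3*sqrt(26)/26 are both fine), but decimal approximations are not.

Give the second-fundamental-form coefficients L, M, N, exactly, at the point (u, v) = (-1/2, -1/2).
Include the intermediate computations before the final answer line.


z_u = -3/4, z_v = -15/8, z_uu = 0, z_uv = 15/4, z_vv = 6
E = 25/16, F = 45/32, G = 289/64; answer radicand W^2 = 325/64
unnormalised second-form numerators: l = 0, m = 15/4, n = 6; L = l/sqrt(325/64), and similarly M = m/sqrt(W^2), N = n/sqrt(W^2)

Answer: L = 0, M = 6*sqrt(13)/13, N = 48*sqrt(13)/65


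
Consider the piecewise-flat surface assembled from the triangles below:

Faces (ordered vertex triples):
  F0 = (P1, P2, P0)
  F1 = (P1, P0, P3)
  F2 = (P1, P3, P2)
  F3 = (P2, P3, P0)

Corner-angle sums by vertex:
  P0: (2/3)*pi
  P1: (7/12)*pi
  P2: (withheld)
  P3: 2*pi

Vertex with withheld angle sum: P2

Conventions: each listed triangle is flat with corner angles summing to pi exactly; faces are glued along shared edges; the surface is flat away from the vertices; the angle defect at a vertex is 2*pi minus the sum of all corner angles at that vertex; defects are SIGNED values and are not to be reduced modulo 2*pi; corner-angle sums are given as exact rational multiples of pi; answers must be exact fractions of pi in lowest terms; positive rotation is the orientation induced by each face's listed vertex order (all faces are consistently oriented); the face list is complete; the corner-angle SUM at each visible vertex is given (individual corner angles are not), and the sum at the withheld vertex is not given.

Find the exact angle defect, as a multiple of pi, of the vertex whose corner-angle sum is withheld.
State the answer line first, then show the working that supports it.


Answer: defect(P2) = (5/4)*pi

V = 4, E = 6, F = 4; chi = V - E + F = 2
Gauss-Bonnet: total defect = 2*pi*chi = 4*pi; visible defects sum to (11/4)*pi


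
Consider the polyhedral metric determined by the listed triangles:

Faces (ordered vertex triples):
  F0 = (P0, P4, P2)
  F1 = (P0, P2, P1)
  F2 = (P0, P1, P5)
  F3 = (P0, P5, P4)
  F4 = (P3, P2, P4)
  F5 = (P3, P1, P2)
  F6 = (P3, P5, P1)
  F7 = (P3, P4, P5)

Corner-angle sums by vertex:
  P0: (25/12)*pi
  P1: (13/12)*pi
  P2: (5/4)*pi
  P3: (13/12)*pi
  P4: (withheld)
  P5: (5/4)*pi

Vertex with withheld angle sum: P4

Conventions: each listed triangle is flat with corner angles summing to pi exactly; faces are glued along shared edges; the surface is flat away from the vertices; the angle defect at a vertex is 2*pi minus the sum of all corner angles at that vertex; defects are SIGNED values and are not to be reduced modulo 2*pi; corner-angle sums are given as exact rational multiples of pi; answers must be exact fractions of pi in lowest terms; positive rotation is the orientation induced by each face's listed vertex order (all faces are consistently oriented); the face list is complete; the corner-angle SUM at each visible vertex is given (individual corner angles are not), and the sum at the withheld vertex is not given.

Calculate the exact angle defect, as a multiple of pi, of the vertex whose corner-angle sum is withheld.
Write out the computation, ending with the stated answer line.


V = 6, E = 12, F = 8; chi = V - E + F = 2
Gauss-Bonnet: total defect = 2*pi*chi = 4*pi; visible defects sum to (13/4)*pi

Answer: defect(P4) = (3/4)*pi


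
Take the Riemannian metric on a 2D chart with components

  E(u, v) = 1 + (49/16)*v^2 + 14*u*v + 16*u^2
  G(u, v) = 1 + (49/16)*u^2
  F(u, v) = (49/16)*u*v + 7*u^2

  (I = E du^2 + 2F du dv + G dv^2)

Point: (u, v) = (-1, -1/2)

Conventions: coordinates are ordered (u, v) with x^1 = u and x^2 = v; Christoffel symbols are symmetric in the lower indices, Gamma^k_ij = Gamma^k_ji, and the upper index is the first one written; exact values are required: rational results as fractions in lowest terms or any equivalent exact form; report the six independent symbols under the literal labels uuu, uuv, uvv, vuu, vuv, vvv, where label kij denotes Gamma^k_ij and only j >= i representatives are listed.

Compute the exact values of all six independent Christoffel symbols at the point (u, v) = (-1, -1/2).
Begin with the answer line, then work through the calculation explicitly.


Answer: Gamma_uuu = -96/137, Gamma_uuv = -42/137, Gamma_uvv = 0, Gamma_vuu = -448/1781, Gamma_vuv = -196/1781, Gamma_vvv = 0

E = 1585/64, F = 273/32, G = 65/16 at the point
E_u = -39, E_v = -273/16, F_u = -497/32, F_v = -49/16, G_u = -49/8, G_v = 0
EG - F^2 = 1781/64;  g^inv = (64/1781) * [[65/16, -273/32], [-273/32, 1585/64]]
first-kind symbols [ij,l] = (1/2)(d_i g_jl + d_j g_il - d_l g_ij): [uu,u] = E_u/2 = -39/2, [uu,v] = F_u - E_v/2 = -7, [uv,u] = E_v/2 = -273/32, [uv,v] = G_u/2 = -49/16, [vv,u] = F_v - G_u/2 = 0, [vv,v] = G_v/2 = 0
Gamma^u_ij = (G*[ij,u] - F*[ij,v])/(EG - F^2), Gamma^v_ij = (E*[ij,v] - F*[ij,u])/(EG - F^2)
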